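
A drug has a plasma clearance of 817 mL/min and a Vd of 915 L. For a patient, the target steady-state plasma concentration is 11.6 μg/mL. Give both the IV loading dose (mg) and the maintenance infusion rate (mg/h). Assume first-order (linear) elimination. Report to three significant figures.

(a) 10600 mg; (b) 569 mg/h

LD = Vd · C_target = 915.0 × 11.6 = 10610 mg
CL = 817 mL/min × 60/1000 = 49.02 L/h
Maintenance: replace elimination → rate = CL × Css = 49.02 × 11.6 = 568.6 mg/h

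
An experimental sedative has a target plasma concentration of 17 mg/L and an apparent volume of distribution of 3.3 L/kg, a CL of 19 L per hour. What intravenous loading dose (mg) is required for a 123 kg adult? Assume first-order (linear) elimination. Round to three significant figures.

Vd(total) = 123 kg × 3.3 L/kg = 405.9 L
LD = Vd × C = 405.9 × 17.00 = 6900 mg

6900 mg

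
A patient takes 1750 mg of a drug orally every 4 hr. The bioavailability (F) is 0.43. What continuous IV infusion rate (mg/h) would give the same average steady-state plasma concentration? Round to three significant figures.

188 mg/h

Equivalent systemic input: infusion rate = F·D/τ.
Rate = 0.43 × 1750 / 4 = 188.1 mg/h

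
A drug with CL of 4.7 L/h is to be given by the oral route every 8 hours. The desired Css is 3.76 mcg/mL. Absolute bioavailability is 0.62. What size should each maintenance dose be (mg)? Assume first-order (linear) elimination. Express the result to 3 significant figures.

228 mg

D = CL × Css × τ / F = 4.700 × 3.76 × 8 / 0.62 = 228.0 mg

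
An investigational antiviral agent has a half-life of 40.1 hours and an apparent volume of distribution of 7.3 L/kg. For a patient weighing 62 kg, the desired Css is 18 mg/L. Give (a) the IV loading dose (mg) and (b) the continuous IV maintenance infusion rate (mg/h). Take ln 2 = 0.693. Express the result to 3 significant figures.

Vd(total) = 62 kg × 7.3 L/kg = 452.6 L
LD = Vd × C = 452.6 × 18 = 8147 mg
CL = 0.693 × Vd / t½ = 0.693 × 452.6 / 40.1 = 7.822 L/h
Infusion rate = CL × Css = 7.822 × 18 = 140.8 mg/h

(a) 8150 mg; (b) 141 mg/h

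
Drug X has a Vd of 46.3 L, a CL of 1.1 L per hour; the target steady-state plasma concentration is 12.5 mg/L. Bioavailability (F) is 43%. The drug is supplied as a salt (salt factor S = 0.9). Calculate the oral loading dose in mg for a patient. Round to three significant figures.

1500 mg

Loading dose depends on Vd (not clearance): it fills the distribution volume.
LD = Vd × C / F / S = 46.30 × 12.50 / 0.43 / 0.9 = 1495 mg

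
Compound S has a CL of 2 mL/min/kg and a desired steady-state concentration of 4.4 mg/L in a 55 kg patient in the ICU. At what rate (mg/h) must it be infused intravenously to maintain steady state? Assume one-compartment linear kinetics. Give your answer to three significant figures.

29.0 mg/h

CL = 2 mL/min/kg × 55 kg = 110.0 mL/min = 110.0 × 60/1000 = 6.600 L/h
Infusion rate = CL · Css = 6.600 L/h × 4.4 mg/L = 29.04 mg/h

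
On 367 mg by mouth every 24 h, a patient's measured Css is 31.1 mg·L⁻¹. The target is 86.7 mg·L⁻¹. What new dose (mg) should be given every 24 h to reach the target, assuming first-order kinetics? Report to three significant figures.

1020 mg

With linear kinetics, Css is proportional to dose rate (D/τ) at fixed clearance.
D₂ = D₁ × (Css,target / Css,current) = 367 × 86.7/31.1 = 1023 mg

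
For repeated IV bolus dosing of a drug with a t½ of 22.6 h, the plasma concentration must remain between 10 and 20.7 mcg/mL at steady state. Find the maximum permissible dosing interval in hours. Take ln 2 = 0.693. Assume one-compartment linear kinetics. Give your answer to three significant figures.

23.7 h

k = 0.693 / t½ = 0.693 / 22.6 = 0.03066 h⁻¹
Between IV bolus doses, concentration decays as C = C₀·e^(−kτ), so C_peak/C_trough = e^(kτ).
τ_max = ln(C_peak/C_trough) / k = ln(20.7/10) / 0.03066 = 0.7275 / 0.03066 = 23.73 h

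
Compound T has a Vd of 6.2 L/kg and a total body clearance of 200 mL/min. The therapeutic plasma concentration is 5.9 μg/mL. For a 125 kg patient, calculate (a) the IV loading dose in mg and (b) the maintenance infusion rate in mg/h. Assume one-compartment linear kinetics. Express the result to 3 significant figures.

(a) 4570 mg; (b) 70.8 mg/h

Total Vd = 6.2 × 125 = 775.0 L
LD = Vd · C_target = 775.0 × 5.9 = 4573 mg
Convert clearance: 200 mL/min × 60 min/h ÷ 1000 mL/L = 12.00 L/h
Infusion rate = 12.00 L/h × 5.9 mg/L = 70.80 mg/h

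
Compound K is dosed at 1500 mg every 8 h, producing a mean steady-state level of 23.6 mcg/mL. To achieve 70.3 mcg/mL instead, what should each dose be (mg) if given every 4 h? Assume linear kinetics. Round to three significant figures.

2230 mg

For first-order elimination, Css ∝ F·D/(CL·τ); F and CL are unchanged, so Css ∝ D/τ.
D₂ = D₁ × (Css,target / Css,current) × (τ₂/τ₁) = 1500 × (70.3/23.6) × (4/8) = 2234 mg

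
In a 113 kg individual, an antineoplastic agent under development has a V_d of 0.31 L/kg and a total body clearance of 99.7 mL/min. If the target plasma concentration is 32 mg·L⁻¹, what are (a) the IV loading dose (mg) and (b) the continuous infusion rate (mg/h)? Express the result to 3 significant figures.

Total Vd = 0.31 × 113 = 35.03 L
Loading dose = Vd × C = 35.03 × 32 = 1121 mg
CL = 99.7 mL/min × 60/1000 = 5.982 L/h
Maintenance infusion rate = CL × Css = 5.982 × 32 = 191.4 mg/h

(a) 1120 mg; (b) 191 mg/h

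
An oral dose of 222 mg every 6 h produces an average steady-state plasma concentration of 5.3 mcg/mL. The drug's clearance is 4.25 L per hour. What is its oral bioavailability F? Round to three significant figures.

0.609

F·D/τ = CL·Css at steady state → F = CL·Css·τ / D.
F = 4.25 × 5.3 × 6 / 222 = 0.609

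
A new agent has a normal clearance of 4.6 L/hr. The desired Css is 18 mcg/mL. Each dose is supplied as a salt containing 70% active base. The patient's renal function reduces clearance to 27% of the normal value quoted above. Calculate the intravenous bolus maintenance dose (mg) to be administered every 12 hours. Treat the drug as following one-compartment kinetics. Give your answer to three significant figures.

Patient clearance = 0.27 × 4.600 = 1.242 L/h
D = CL × Css × τ / S = 1.242 × 18 × 12 / 0.7 = 383.2 mg

383 mg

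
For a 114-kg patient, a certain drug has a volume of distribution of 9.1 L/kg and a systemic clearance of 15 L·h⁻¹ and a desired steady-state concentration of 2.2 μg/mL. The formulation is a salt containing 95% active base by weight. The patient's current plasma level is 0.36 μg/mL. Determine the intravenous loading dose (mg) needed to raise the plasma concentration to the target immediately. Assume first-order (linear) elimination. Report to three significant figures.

2010 mg

Vd = 9.1 L/kg × 114 kg = 1037 L
Concentration deficit ΔC = 2.2 − 0.36 = 1.840 mg/L
LD = Vd × ΔC / S = 1037 × 1.840 / 0.95 = 2009 mg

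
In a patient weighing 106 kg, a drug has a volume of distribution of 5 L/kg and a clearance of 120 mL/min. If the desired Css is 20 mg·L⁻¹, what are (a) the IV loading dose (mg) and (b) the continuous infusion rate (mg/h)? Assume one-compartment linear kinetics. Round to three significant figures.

Total Vd = 5 × 106 = 530.0 L
Loading: fill Vd to C_target → 530.0 L × 20 mg/L = 10600 mg
CL = 120 mL/min × 60/1000 = 7.200 L/h
Infusion rate = 7.200 L/h × 20 mg/L = 144.0 mg/h

(a) 10600 mg; (b) 144 mg/h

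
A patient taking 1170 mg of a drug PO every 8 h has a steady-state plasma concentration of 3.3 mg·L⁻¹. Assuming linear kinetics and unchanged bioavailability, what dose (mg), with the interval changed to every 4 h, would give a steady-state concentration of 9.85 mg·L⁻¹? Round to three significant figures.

1750 mg

With linear kinetics, Css is proportional to dose rate (D/τ) at fixed clearance.
D₂ = D₁ × (Css,target / Css,current) × (τ₂/τ₁) = 1170 × (9.85/3.3) × (4/8) = 1746 mg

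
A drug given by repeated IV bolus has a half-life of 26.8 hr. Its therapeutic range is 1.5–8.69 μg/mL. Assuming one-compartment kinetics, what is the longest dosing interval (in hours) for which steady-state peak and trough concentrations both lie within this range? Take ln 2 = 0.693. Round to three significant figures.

k = 0.693 / t½ = 0.693 / 26.8 = 0.02586 h⁻¹
Between IV bolus doses, concentration decays as C = C₀·e^(−kτ), so C_peak/C_trough = e^(kτ).
τ_max = ln(C_peak/C_trough) / k = ln(8.69/1.5) / 0.02586 = 1.757 / 0.02586 = 67.94 h

67.9 h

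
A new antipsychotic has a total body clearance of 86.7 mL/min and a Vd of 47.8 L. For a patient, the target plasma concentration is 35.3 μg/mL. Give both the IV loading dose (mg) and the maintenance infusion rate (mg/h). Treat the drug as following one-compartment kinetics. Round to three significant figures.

Loading: fill Vd to C_target → 47.80 L × 35.3 mg/L = 1687 mg
CL = 86.7 mL/min = 86.7 × 0.06 = 5.202 L/h
Infusion rate = 5.202 L/h × 35.3 mg/L = 183.6 mg/h

(a) 1690 mg; (b) 184 mg/h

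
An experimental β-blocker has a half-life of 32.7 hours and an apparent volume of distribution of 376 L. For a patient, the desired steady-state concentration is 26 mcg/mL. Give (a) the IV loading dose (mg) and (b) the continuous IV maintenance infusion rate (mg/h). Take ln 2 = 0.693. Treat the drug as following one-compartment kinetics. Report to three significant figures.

(a) 9780 mg; (b) 207 mg/h

LD = Vd × C = 376.0 × 26 = 9776 mg
CL = 0.693 × Vd / t½ = 0.693 × 376.0 / 32.7 = 7.968 L/h
Infusion rate = CL × Css = 7.968 × 26 = 207.2 mg/h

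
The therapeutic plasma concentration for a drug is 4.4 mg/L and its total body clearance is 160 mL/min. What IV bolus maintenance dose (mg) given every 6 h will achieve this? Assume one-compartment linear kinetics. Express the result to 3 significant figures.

253 mg

CL = 160 mL/min = 160 × 0.06 = 9.600 L/h
D = CL × Css × τ = 9.600 × 4.4 × 6 = 253.4 mg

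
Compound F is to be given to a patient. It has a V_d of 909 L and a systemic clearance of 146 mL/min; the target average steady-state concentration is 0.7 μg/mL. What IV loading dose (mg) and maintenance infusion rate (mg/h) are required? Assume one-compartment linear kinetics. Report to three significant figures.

Loading dose = Vd × C = 909.0 × 0.7 = 636.3 mg
Convert clearance: 146 mL/min × 60 min/h ÷ 1000 mL/L = 8.760 L/h
Infusion rate = 8.760 L/h × 0.7 mg/L = 6.132 mg/h

(a) 636 mg; (b) 6.13 mg/h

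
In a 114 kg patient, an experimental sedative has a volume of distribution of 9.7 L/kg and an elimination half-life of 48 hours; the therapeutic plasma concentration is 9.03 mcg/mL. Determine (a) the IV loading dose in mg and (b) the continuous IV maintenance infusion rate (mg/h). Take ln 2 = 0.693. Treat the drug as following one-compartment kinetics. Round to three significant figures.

Total Vd = 9.7 × 114 = 1106 L
LD = Vd × C = 1106 × 9.03 = 9987 mg
CL = 0.693 × Vd / t½ = 0.693 × 1106 / 48 = 15.97 L/h
Infusion rate = CL × Css = 15.97 × 9.03 = 144.2 mg/h

(a) 9990 mg; (b) 144 mg/h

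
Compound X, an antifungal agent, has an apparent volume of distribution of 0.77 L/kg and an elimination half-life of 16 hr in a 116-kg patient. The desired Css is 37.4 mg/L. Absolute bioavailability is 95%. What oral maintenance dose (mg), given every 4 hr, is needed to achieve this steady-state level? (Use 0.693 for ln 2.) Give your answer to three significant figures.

609 mg

Vd = 0.77 L/kg × 116 kg = 89.32 L
k = 0.693/16 = 0.04331 h⁻¹, so CL = k·Vd = 0.04331 × 89.32 = 3.868 L/h
D = CL × Css × τ / F = 3.868 × 37.4 × 4 / 0.95 = 609.1 mg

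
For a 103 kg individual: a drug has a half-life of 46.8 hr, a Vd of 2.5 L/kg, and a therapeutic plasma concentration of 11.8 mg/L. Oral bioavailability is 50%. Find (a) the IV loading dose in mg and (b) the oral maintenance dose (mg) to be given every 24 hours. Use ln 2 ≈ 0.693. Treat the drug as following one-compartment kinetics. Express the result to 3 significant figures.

(a) 3040 mg; (b) 2160 mg

Total Vd = 2.5 × 103 = 257.5 L
LD = Vd × C = 257.5 × 11.8 = 3039 mg
CL = 0.693 × Vd / t½ = 0.693 × 257.5 / 46.8 = 3.813 L/h
D = CL × Css × τ / F = 3.813 × 11.8 × 24 / 0.5 = 2160 mg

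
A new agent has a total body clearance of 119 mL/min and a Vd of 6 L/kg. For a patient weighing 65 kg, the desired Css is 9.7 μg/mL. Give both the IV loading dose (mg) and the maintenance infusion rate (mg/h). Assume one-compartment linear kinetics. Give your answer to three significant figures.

Vd(total) = 65 kg × 6 L/kg = 390.0 L
Loading: fill Vd to C_target → 390.0 L × 9.7 mg/L = 3783 mg
CL = 119 mL/min = 119 × 0.06 = 7.140 L/h
Maintenance infusion rate = CL × Css = 7.140 × 9.7 = 69.26 mg/h

(a) 3780 mg; (b) 69.3 mg/h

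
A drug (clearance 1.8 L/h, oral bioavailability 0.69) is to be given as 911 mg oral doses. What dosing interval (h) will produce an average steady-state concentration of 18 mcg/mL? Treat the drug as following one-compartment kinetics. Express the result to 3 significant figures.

F·D/τ = CL·Css → τ = F·D / (CL·Css).
τ = 0.69 × 911 / (1.8 × 18) = 19.40 h

19.4 h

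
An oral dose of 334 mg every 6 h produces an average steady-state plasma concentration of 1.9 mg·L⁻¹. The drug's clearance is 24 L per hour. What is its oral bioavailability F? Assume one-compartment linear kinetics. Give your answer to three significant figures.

0.819

F·D/τ = CL·Css at steady state → F = CL·Css·τ / D.
F = 24 × 1.9 × 6 / 334 = 0.819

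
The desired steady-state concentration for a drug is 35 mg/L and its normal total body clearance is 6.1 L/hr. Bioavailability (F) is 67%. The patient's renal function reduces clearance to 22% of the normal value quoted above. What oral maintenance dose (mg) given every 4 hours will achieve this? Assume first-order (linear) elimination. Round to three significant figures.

Patient clearance = 0.22 × 6.100 = 1.342 L/h
At steady state, dose per interval replaces the amount cleared in that interval: F·D/τ = CL·Css.
D = CL × Css × τ / F = 1.342 × 35 × 4 / 0.67 = 280.4 mg

280 mg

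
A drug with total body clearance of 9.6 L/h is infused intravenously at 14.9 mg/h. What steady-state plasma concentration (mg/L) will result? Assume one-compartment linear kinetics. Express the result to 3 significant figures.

Css = rate / CL = 14.9 / 9.600 = 1.552 mg/L

1.55 mg/L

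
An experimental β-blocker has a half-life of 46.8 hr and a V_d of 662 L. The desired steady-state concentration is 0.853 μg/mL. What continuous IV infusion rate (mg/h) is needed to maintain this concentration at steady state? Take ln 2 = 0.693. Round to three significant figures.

8.36 mg/h

CL = 0.693 × Vd / t½ = 0.693 × 662.0 / 46.8 = 9.803 L/h
Infusion rate = CL × Css = 9.803 × 0.853 = 8.362 mg/h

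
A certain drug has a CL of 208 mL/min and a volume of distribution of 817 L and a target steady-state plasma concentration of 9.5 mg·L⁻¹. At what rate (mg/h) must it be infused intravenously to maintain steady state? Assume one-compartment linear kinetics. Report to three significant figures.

CL = 208 mL/min × 60/1000 = 12.48 L/h
Vd does not affect the maintenance rate; only clearance governs steady-state input.
Infusion rate = CL · Css = 12.48 L/h × 9.5 mg/L = 118.6 mg/h

119 mg/h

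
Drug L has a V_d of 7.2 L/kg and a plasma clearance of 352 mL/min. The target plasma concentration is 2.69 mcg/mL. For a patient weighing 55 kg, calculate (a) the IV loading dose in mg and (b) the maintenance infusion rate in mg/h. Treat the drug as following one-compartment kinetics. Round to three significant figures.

(a) 1070 mg; (b) 56.8 mg/h

Vd(total) = 55 kg × 7.2 L/kg = 396.0 L
LD = Vd · C_target = 396.0 × 2.69 = 1065 mg
CL = 352 mL/min = 352 × 0.06 = 21.12 L/h
Infusion rate = 21.12 L/h × 2.69 mg/L = 56.81 mg/h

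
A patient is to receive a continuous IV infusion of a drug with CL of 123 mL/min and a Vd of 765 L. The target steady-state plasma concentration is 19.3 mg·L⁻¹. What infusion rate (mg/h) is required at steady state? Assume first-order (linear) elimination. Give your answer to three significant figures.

142 mg/h

CL = 123 mL/min = 123 × 0.06 = 7.380 L/h
Infusion rate = CL · Css = 7.380 L/h × 19.3 mg/L = 142.4 mg/h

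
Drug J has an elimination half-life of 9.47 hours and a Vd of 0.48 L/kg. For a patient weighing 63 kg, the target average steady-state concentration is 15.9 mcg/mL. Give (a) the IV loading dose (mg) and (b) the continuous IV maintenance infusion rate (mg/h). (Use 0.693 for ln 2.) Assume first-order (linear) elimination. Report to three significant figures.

(a) 481 mg; (b) 35.2 mg/h

Vd(total) = 63 kg × 0.48 L/kg = 30.24 L
LD = Vd × C = 30.24 × 15.9 = 480.8 mg
CL = 0.693 × Vd / t½ = 0.693 × 30.24 / 9.47 = 2.213 L/h
Infusion rate = CL × Css = 2.213 × 15.9 = 35.19 mg/h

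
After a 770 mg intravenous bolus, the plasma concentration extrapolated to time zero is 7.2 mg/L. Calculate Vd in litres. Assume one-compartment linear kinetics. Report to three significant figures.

Immediately after an IV bolus, C₀ = Dose / Vd, so Vd = Dose / C₀.
Vd = 770 / 7.2 = 106.9 L

107 L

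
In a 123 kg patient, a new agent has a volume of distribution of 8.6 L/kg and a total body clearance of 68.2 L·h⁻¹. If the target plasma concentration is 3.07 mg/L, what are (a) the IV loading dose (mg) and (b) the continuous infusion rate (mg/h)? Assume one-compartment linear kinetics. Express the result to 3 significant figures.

Vd = 8.6 L/kg × 123 kg = 1058 L
Loading dose = Vd × C = 1058 × 3.07 = 3248 mg
Infusion rate = 68.20 L/h × 3.07 mg/L = 209.4 mg/h

(a) 3250 mg; (b) 209 mg/h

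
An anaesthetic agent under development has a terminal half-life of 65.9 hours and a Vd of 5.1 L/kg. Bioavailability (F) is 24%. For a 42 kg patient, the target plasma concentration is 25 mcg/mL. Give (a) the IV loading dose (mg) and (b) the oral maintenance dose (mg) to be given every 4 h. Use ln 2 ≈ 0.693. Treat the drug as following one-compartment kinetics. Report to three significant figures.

Vd = 5.1 L/kg × 42 kg = 214.2 L
LD = Vd × C = 214.2 × 25 = 5355 mg
CL = 0.693 × Vd / t½ = 0.693 × 214.2 / 65.9 = 2.253 L/h
D = CL × Css × τ / F = 2.253 × 25 × 4 / 0.24 = 938.8 mg

(a) 5360 mg; (b) 939 mg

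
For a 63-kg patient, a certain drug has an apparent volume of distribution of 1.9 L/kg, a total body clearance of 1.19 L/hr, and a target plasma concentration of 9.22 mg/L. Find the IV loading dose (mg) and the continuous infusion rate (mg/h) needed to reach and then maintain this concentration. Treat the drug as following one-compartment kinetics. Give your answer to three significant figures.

(a) 1100 mg; (b) 11.0 mg/h

Vd = 1.9 L/kg × 63 kg = 119.7 L
LD = Vd · C_target = 119.7 × 9.22 = 1104 mg
Maintenance: replace elimination → rate = CL × Css = 1.190 × 9.22 = 10.97 mg/h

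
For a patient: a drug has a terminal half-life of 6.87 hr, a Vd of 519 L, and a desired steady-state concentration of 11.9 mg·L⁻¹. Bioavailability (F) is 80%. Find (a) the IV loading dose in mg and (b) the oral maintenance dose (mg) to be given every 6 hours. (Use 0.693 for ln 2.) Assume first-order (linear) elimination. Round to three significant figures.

LD = Vd × C = 519.0 × 11.9 = 6176 mg
CL = 0.693 × Vd / t½ = 0.693 × 519.0 / 6.87 = 52.35 L/h
D = CL × Css × τ / F = 52.35 × 11.9 × 6 / 0.8 = 4672 mg

(a) 6180 mg; (b) 4670 mg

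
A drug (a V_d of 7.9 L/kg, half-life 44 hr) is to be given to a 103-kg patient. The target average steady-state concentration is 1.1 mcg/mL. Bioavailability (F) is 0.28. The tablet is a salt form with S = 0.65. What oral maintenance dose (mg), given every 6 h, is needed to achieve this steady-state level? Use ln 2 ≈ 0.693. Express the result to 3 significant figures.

Vd(total) = 103 kg × 7.9 L/kg = 813.7 L
CL = ln 2 · Vd / t½ = 0.693 × 813.7 / 44 = 12.82 L/h
D = CL × Css × τ / F / S = 12.82 × 1.1 × 6 / 0.28 / 0.65 = 464.9 mg

465 mg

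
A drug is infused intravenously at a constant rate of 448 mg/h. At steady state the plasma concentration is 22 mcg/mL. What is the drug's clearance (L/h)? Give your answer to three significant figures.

At steady state, infusion rate = CL × Css, so CL = rate / Css.
CL = 448 / 22 = 20.36 L/h

20.4 L/h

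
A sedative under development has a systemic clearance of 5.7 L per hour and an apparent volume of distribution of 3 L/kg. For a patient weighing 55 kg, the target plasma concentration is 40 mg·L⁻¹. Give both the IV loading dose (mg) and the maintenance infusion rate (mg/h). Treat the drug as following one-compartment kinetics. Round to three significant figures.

Vd(total) = 55 kg × 3 L/kg = 165.0 L
Loading dose = Vd × C = 165.0 × 40 = 6600 mg
Infusion rate = 5.700 L/h × 40 mg/L = 228.0 mg/h

(a) 6600 mg; (b) 228 mg/h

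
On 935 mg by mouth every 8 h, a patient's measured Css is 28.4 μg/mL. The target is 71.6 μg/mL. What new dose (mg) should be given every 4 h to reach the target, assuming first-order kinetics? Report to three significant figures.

With linear kinetics, Css is proportional to dose rate (D/τ) at fixed clearance.
D₂ = D₁ × (Css,target / Css,current) × (τ₂/τ₁) = 935 × (71.6/28.4) × (4/8) = 1179 mg

1180 mg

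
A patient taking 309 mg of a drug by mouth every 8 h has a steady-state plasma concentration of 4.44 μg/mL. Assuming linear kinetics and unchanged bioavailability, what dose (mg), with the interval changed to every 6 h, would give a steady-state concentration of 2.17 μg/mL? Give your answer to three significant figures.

With linear kinetics, Css is proportional to dose rate (D/τ) at fixed clearance.
D₂ = D₁ × (Css,target / Css,current) × (τ₂/τ₁) = 309 × (2.17/4.44) × (6/8) = 113.3 mg

113 mg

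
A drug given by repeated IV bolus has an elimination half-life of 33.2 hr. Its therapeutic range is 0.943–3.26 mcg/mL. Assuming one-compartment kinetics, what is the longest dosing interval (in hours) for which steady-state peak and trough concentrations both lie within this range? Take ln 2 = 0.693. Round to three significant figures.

k = 0.693 / t½ = 0.693 / 33.2 = 0.02087 h⁻¹
Between IV bolus doses, concentration decays as C = C₀·e^(−kτ), so C_peak/C_trough = e^(kτ).
τ_max = ln(C_peak/C_trough) / k = ln(3.26/0.943) / 0.02087 = 1.240 / 0.02087 = 59.42 h

59.4 h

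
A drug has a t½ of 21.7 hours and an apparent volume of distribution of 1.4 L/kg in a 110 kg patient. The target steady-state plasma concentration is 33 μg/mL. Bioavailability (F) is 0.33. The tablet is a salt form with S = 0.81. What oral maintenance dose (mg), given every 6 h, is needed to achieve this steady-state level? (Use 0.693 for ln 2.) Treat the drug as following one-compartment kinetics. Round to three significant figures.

3640 mg

Vd = 1.4 L/kg × 110 kg = 154.0 L
CL = 0.693 × Vd / t½ = 0.693 × 154.0 / 21.7 = 4.918 L/h
D = CL × Css × τ / F / S = 4.918 × 33 × 6 / 0.33 / 0.81 = 3643 mg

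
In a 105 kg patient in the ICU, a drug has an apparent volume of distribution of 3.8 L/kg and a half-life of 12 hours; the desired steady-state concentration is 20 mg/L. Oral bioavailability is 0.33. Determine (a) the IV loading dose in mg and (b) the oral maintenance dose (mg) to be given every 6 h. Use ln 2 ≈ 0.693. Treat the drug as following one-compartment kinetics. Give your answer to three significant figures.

Vd(total) = 105 kg × 3.8 L/kg = 399.0 L
LD = Vd × C = 399.0 × 20 = 7980 mg
CL = 0.693 × Vd / t½ = 0.693 × 399.0 / 12 = 23.04 L/h
D = CL × Css × τ / F = 23.04 × 20 × 6 / 0.33 = 8378 mg

(a) 7980 mg; (b) 8380 mg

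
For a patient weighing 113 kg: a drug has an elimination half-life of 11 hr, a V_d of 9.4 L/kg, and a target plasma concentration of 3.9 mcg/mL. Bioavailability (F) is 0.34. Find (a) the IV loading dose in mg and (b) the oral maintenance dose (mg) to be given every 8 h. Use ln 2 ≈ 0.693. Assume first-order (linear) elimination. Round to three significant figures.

(a) 4140 mg; (b) 6140 mg

Total Vd = 9.4 × 113 = 1062 L
LD = Vd × C = 1062 × 3.9 = 4142 mg
CL = 0.693 × Vd / t½ = 0.693 × 1062 / 11 = 66.91 L/h
D = CL × Css × τ / F = 66.91 × 3.9 × 8 / 0.34 = 6140 mg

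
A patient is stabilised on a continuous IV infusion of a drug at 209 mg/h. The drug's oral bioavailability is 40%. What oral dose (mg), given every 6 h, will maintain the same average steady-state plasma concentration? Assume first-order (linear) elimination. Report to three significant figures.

To maintain the same Css, the systemic dosing rate must be unchanged: F·D/τ = infusion rate.
D = rate × τ / F = 209 × 6 / 0.4 = 3135 mg

3140 mg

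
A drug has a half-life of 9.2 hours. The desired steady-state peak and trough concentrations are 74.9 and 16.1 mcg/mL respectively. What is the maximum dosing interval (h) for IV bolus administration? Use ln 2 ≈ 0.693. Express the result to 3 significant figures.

20.4 h

k = 0.693 / t½ = 0.693 / 9.2 = 0.07533 h⁻¹
Between IV bolus doses, concentration decays as C = C₀·e^(−kτ), so C_peak/C_trough = e^(kτ).
τ_max = ln(C_peak/C_trough) / k = ln(74.9/16.1) / 0.07533 = 1.537 / 0.07533 = 20.40 h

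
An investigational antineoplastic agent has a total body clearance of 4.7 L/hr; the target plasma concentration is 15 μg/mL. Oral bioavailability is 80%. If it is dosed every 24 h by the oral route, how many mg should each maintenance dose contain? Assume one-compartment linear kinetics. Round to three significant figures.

At steady state, dose per interval replaces the amount cleared in that interval: F·D/τ = CL·Css.
D = CL × Css × τ / F = 4.700 × 15 × 24 / 0.8 = 2115 mg

2120 mg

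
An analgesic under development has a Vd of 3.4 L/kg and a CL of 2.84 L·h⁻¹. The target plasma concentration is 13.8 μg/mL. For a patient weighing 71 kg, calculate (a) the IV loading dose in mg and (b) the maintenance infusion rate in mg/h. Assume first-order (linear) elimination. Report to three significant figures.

Vd(total) = 71 kg × 3.4 L/kg = 241.4 L
LD = Vd · C_target = 241.4 × 13.8 = 3331 mg
Maintenance: replace elimination → rate = CL × Css = 2.840 × 13.8 = 39.19 mg/h

(a) 3330 mg; (b) 39.2 mg/h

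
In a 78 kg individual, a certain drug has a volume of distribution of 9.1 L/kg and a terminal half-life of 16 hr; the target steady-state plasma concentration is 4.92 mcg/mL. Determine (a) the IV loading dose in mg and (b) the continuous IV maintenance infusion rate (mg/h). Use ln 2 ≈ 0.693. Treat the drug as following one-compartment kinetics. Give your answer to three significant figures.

Total Vd = 9.1 × 78 = 709.8 L
LD = Vd × C = 709.8 × 4.92 = 3492 mg
CL = 0.693 × Vd / t½ = 0.693 × 709.8 / 16 = 30.74 L/h
Infusion rate = CL × Css = 30.74 × 4.92 = 151.2 mg/h

(a) 3490 mg; (b) 151 mg/h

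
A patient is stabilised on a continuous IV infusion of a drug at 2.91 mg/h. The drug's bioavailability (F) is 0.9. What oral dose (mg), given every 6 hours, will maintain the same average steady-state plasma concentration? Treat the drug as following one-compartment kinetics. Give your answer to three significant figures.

To maintain the same Css, the systemic dosing rate must be unchanged: F·D/τ = infusion rate.
D = rate × τ / F = 2.91 × 6 / 0.9 = 19.40 mg

19.4 mg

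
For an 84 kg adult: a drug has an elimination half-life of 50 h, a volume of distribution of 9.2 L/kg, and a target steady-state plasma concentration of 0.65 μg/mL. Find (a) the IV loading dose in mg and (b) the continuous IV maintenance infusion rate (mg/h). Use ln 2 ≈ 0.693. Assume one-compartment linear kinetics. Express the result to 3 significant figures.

(a) 502 mg; (b) 6.96 mg/h

Vd = 9.2 L/kg × 84 kg = 772.8 L
LD = Vd × C = 772.8 × 0.65 = 502.3 mg
CL = 0.693 × Vd / t½ = 0.693 × 772.8 / 50 = 10.71 L/h
Infusion rate = CL × Css = 10.71 × 0.65 = 6.962 mg/h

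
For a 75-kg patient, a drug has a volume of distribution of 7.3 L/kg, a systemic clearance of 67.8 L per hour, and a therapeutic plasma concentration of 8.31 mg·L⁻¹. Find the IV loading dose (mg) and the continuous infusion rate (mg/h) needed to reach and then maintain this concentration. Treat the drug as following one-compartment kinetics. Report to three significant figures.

Vd = 7.3 L/kg × 75 kg = 547.5 L
LD = Vd · C_target = 547.5 × 8.31 = 4550 mg
Infusion rate = 67.80 L/h × 8.31 mg/L = 563.4 mg/h

(a) 4550 mg; (b) 563 mg/h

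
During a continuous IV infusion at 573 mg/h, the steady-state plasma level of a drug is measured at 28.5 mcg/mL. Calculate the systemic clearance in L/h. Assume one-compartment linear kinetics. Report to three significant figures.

At steady state, infusion rate = CL × Css, so CL = rate / Css.
CL = 573 / 28.5 = 20.11 L/h

20.1 L/h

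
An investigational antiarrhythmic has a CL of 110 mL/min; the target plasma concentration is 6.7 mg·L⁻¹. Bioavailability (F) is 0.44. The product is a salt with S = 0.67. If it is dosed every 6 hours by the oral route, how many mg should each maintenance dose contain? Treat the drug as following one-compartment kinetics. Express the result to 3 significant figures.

CL = 110 mL/min × 60/1000 = 6.600 L/h
D = CL × Css × τ / F / S = 6.600 × 6.7 × 6 / 0.44 / 0.67 = 900.0 mg

900 mg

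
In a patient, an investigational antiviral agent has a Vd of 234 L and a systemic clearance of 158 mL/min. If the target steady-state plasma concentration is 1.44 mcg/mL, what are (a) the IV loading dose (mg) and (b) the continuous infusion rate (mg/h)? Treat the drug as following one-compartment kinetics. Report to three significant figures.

(a) 337 mg; (b) 13.7 mg/h

Loading: fill Vd to C_target → 234.0 L × 1.44 mg/L = 337.0 mg
CL = 158 mL/min × 60/1000 = 9.480 L/h
Maintenance: replace elimination → rate = CL × Css = 9.480 × 1.44 = 13.65 mg/h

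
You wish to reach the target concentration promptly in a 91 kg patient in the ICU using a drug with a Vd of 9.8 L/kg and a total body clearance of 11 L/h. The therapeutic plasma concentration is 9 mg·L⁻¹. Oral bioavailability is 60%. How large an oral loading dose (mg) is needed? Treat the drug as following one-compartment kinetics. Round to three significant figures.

13400 mg

Vd = 9.8 L/kg × 91 kg = 891.8 L
LD = Vd × C / F = 891.8 × 9.000 / 0.6 = 13380 mg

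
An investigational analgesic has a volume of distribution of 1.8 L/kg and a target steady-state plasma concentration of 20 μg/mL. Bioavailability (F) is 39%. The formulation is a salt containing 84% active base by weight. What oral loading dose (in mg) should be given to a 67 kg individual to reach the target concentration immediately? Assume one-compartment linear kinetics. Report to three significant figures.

7360 mg

Vd = 1.8 L/kg × 67 kg = 120.6 L
LD = Vd × C / F / S = 120.6 × 20.00 / 0.39 / 0.84 = 7363 mg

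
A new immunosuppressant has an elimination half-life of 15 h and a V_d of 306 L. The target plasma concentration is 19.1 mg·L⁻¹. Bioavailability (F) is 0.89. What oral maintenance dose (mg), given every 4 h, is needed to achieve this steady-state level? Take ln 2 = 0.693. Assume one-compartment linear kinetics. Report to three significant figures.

1210 mg

CL = ln 2 · Vd / t½ = 0.693 × 306.0 / 15 = 14.14 L/h
D = CL × Css × τ / F = 14.14 × 19.1 × 4 / 0.89 = 1214 mg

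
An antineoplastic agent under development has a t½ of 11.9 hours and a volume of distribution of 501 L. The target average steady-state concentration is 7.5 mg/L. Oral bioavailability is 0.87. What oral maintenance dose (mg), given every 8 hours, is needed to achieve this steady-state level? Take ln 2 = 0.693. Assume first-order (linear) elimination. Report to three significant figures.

2010 mg

CL = 0.693 × Vd / t½ = 0.693 × 501.0 / 11.9 = 29.18 L/h
D = CL × Css × τ / F = 29.18 × 7.5 × 8 / 0.87 = 2012 mg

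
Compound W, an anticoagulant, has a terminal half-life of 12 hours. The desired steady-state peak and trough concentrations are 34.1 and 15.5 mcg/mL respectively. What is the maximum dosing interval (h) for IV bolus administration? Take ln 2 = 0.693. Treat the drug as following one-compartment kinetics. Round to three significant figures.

k = 0.693 / t½ = 0.693 / 12 = 0.05775 h⁻¹
Between IV bolus doses, concentration decays as C = C₀·e^(−kτ), so C_peak/C_trough = e^(kτ).
τ_max = ln(C_peak/C_trough) / k = ln(34.1/15.5) / 0.05775 = 0.7885 / 0.05775 = 13.65 h

13.7 h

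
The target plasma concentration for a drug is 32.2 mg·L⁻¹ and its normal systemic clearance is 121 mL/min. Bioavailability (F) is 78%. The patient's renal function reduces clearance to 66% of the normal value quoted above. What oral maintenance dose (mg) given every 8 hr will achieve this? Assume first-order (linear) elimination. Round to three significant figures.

CL = 121 mL/min × 60/1000 = 7.260 L/h
Patient clearance = 0.66 × 7.260 = 4.792 L/h
D = CL × Css × τ / F = 4.792 × 32.2 × 8 / 0.78 = 1583 mg

1580 mg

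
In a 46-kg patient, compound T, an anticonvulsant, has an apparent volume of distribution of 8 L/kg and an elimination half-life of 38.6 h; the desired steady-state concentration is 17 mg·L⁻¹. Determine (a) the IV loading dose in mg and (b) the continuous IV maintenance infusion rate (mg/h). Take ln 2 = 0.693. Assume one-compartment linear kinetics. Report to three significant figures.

Total Vd = 8 × 46 = 368.0 L
LD = Vd × C = 368.0 × 17 = 6256 mg
CL = 0.693 × Vd / t½ = 0.693 × 368.0 / 38.6 = 6.607 L/h
Infusion rate = CL × Css = 6.607 × 17 = 112.3 mg/h

(a) 6260 mg; (b) 112 mg/h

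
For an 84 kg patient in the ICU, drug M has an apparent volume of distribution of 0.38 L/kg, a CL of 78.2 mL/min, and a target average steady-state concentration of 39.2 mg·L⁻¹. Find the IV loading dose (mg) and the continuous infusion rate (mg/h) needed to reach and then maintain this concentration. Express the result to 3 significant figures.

(a) 1250 mg; (b) 184 mg/h

Vd(total) = 84 kg × 0.38 L/kg = 31.92 L
Loading: fill Vd to C_target → 31.92 L × 39.2 mg/L = 1251 mg
CL = 78.2 mL/min × 60/1000 = 4.692 L/h
Maintenance: replace elimination → rate = CL × Css = 4.692 × 39.2 = 183.9 mg/h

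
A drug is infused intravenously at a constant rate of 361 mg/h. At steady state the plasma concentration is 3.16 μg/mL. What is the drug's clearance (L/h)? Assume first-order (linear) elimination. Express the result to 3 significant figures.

114 L/h

At steady state, infusion rate = CL × Css, so CL = rate / Css.
CL = 361 / 3.16 = 114.2 L/h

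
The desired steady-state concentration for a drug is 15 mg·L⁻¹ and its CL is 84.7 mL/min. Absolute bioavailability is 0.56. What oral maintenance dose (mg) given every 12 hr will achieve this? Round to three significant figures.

CL = 84.7 mL/min × 60/1000 = 5.082 L/h
D = CL × Css × τ / F = 5.082 × 15 × 12 / 0.56 = 1634 mg

1630 mg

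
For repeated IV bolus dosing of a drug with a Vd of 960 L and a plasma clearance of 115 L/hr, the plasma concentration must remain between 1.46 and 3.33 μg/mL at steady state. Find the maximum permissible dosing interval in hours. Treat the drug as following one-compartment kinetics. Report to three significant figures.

k = CL / Vd = 115.0 / 960.0 = 0.1198 h⁻¹
Between IV bolus doses, concentration decays as C = C₀·e^(−kτ), so C_peak/C_trough = e^(kτ).
τ_max = ln(C_peak/C_trough) / k = ln(3.33/1.46) / 0.1198 = 0.8245 / 0.1198 = 6.882 h

6.88 h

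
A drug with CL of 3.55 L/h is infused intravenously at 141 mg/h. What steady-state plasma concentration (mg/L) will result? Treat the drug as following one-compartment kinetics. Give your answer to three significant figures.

39.7 mg/L

Css = rate / CL = 141 / 3.550 = 39.72 mg/L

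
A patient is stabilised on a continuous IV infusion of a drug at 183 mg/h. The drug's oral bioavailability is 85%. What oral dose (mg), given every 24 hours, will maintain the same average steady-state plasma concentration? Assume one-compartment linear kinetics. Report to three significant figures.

To maintain the same Css, the systemic dosing rate must be unchanged: F·D/τ = infusion rate.
D = rate × τ / F = 183 × 24 / 0.85 = 5167 mg

5170 mg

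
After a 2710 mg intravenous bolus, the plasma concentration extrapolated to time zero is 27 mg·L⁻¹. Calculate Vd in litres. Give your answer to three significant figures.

Immediately after an IV bolus, C₀ = Dose / Vd, so Vd = Dose / C₀.
Vd = 2710 / 27 = 100.4 L

100 L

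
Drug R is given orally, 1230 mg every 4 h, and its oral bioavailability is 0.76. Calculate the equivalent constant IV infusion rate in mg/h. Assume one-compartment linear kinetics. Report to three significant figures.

Equivalent systemic input: infusion rate = F·D/τ.
Rate = 0.76 × 1230 / 4 = 233.7 mg/h

234 mg/h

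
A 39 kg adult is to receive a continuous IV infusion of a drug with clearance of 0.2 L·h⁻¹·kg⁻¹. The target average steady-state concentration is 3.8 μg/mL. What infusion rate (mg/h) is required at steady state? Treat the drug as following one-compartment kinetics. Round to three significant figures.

CL = 0.2 L·h⁻¹·kg⁻¹ × 39 kg = 7.800 L/h
R₀ = 7.800 × 3.8 = 29.64 mg/h

29.6 mg/h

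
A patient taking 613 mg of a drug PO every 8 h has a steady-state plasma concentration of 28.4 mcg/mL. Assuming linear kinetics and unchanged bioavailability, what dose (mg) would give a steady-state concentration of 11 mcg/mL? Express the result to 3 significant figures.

237 mg

For first-order elimination, Css ∝ F·D/(CL·τ); F and CL are unchanged, so Css ∝ D/τ.
D₂ = D₁ × (Css,target / Css,current) = 613 × 11/28.4 = 237.4 mg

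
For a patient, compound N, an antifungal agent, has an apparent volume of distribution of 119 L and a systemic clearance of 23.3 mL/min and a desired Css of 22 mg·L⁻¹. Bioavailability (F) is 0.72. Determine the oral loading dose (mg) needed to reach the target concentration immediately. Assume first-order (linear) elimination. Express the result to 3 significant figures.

LD = Vd × C / F = 119.0 × 22.00 / 0.72 = 3636 mg

3640 mg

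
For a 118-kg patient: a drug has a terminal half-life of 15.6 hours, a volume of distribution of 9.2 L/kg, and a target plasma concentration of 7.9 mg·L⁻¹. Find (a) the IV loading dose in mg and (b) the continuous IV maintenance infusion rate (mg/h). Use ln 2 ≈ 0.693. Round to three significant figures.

(a) 8580 mg; (b) 381 mg/h

Vd(total) = 118 kg × 9.2 L/kg = 1086 L
LD = Vd × C = 1086 × 7.9 = 8579 mg
CL = 0.693 × Vd / t½ = 0.693 × 1086 / 15.6 = 48.24 L/h
Infusion rate = CL × Css = 48.24 × 7.9 = 381.1 mg/h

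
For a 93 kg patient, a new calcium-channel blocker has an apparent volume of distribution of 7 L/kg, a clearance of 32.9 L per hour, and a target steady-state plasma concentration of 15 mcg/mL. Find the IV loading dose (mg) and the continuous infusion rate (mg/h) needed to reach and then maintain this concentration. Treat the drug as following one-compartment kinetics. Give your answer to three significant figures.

Vd = 7 L/kg × 93 kg = 651.0 L
Loading: fill Vd to C_target → 651.0 L × 15 mg/L = 9765 mg
Maintenance infusion rate = CL × Css = 32.90 × 15 = 493.5 mg/h

(a) 9770 mg; (b) 494 mg/h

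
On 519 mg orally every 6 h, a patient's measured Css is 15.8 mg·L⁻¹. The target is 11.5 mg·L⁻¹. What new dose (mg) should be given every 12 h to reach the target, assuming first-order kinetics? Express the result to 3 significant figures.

For first-order elimination, Css ∝ F·D/(CL·τ); F and CL are unchanged, so Css ∝ D/τ.
D₂ = D₁ × (Css,target / Css,current) × (τ₂/τ₁) = 519 × (11.5/15.8) × (12/6) = 755.5 mg

756 mg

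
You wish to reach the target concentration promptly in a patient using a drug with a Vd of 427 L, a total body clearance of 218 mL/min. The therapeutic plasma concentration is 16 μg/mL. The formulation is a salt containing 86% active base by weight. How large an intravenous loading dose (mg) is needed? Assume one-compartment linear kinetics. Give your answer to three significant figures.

7940 mg

The loading dose fills Vd to the target concentration.
LD = Vd × C / S = 427.0 × 16.00 / 0.86 = 7944 mg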